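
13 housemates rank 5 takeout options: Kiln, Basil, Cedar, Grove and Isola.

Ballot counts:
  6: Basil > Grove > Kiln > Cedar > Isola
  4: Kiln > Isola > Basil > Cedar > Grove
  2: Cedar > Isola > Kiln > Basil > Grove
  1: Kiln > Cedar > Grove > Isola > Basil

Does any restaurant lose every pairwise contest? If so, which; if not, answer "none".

Pairwise majorities:
Kiln–Basil: Kiln 7–6.
Kiln vs Cedar: Kiln, 11–2.
Kiln vs Grove: Kiln, 7–6.
Kiln vs Isola: Kiln, 11–2.
Basil vs Cedar: 10 to 3, Basil.
Basil vs Grove: Basil preferred on 6+4+2 = 12 ballots; Basil wins 12–1.
Basil vs Isola: Isola, 7–6.
Cedar vs Grove: Cedar preferred on 4+2+1 = 7 ballots; Cedar wins 7–6.
Cedar–Isola: Cedar 9–4.
Grove vs Isola: Grove, 7–6.
No restaurant is winless: Kiln beats Basil; Basil beats Cedar; Cedar beats Grove; Grove beats Isola; Isola beats Basil. There is no Condorcet loser.

none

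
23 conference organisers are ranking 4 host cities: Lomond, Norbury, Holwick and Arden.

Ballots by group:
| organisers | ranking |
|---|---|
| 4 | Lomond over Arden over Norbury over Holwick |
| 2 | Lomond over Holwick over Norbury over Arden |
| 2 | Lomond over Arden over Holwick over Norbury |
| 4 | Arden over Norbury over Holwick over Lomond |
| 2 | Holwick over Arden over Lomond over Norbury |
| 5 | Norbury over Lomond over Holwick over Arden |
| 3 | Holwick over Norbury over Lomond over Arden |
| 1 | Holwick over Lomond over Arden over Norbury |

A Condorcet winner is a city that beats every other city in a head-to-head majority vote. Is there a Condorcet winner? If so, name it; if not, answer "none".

none

Head-to-head results (23 organisers):
Lomond vs Norbury: Norbury, 12–11.
Lomond vs Holwick: 13 to 10, Lomond.
Lomond vs Arden: Lomond wins 17–6.
Norbury vs Holwick: Norbury preferred on 4+4+5 = 13 ballots; Norbury wins 13–10.
Norbury–Arden: Arden 13–10.
Holwick vs Arden: Holwick, 13–10.
Each city drops at least one matchup (Lomond loses to Norbury; Norbury loses to Arden; Holwick loses to Lomond; Arden loses to Lomond); the cycle Lomond → Arden → Norbury → Lomond rules out a Condorcet winner.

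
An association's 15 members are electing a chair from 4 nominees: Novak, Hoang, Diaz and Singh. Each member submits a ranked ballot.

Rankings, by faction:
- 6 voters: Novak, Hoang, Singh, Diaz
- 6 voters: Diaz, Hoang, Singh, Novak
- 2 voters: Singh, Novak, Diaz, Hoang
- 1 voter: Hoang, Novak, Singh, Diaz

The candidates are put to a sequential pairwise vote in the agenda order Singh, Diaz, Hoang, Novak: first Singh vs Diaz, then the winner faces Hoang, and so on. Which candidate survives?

Round 1: Singh vs Diaz — 9–6, Singh advances.
Round 2: Singh vs Hoang — 2–13, Hoang advances.
Round 3: Hoang vs Novak — 7–8, Novak advances.
Novak survives the agenda.

Novak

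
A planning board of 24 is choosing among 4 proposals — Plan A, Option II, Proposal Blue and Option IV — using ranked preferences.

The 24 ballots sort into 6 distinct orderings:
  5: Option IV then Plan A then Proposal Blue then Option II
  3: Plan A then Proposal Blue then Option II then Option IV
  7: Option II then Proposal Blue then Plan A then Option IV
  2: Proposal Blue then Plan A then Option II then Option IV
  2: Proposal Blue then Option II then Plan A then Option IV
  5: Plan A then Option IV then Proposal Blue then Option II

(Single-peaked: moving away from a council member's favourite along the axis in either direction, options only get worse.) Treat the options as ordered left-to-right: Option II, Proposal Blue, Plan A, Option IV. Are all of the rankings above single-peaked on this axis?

Axis positions: Option II=1, Proposal Blue=2, Plan A=3, Option IV=4.
Bloc 1 (peak Option IV at position 4): ranking walks positions 4-3-2-1, expanding outward from the peak — single-peaked.
Bloc 2 (peak Plan A at position 3): ranking walks positions 3-2-1-4, expanding outward from the peak — single-peaked.
Bloc 3 (peak Option II at position 1): ranking walks positions 1-2-3-4, expanding outward from the peak — single-peaked.
Bloc 4 (peak Proposal Blue at position 2): ranking walks positions 2-3-1-4, expanding outward from the peak — single-peaked.
Bloc 5 (peak Proposal Blue at position 2): ranking walks positions 2-1-3-4, expanding outward from the peak — single-peaked.
Bloc 6 (peak Plan A at position 3): ranking walks positions 3-4-2-1, expanding outward from the peak — single-peaked.
Every ranking is single-peaked on this axis.

yes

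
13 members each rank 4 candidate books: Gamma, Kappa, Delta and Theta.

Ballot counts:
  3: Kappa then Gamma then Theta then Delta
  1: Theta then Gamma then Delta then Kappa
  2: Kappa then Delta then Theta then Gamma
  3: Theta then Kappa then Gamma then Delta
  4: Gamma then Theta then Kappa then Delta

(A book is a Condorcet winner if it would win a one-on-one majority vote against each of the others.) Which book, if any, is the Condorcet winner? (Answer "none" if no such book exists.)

Check each pair by majority over 13 ballots:
Gamma vs Kappa: Kappa wins 8–5.
Gamma vs Delta: Gamma wins 11–2.
Gamma–Theta: Gamma 7–6.
Kappa vs Delta: Kappa wins 12–1.
Kappa vs Theta: Theta, 8–5.
Delta vs Theta: Theta wins 11–2.
No book is unbeaten: Gamma loses to Kappa; Kappa loses to Theta; Delta loses to Gamma; Theta loses to Gamma. In particular Gamma beats Theta beats Kappa beats Gamma is a majority cycle — no Condorcet winner exists.

none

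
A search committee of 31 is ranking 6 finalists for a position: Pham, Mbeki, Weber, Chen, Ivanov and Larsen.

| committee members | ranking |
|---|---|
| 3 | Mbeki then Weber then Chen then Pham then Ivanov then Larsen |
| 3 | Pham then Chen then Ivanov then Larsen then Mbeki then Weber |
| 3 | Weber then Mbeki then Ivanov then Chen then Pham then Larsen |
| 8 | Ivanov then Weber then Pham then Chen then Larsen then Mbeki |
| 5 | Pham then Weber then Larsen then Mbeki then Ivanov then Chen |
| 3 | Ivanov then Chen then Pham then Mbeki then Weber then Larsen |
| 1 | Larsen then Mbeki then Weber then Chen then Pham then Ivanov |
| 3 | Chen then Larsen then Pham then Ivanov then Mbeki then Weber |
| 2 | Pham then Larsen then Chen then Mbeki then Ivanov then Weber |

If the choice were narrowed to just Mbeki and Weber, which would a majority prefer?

Ballots ranking Mbeki above Weber: 3 + 3 + 3 + 1 + 3 + 2 = 15.
Ballots ranking Weber above Mbeki: 31 − 15 = 16.
Weber wins the head-to-head 16–15.

Weber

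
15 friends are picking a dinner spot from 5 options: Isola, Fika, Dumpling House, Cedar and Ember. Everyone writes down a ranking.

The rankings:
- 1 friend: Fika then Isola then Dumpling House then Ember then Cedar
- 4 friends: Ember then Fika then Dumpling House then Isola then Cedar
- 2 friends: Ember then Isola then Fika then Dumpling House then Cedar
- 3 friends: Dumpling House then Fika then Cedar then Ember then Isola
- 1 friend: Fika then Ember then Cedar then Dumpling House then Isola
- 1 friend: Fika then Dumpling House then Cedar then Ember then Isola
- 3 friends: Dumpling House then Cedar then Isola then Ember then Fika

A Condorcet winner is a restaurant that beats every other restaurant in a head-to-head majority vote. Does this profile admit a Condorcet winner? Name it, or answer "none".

none

Head-to-head results (15 friends):
Isola vs Fika: Isola preferred on 2+3 = 5 ballots; Fika wins 10–5.
Isola vs Dumpling House: Isola preferred on 1+2 = 3 ballots; Dumpling House wins 12–3.
Isola vs Cedar: 7 to 8, Cedar.
Isola vs Ember: Isola is ranked higher on 1+3 = 4 ballots, Ember on 11. Ember wins 11–4.
Fika vs Dumpling House: 1+4+2+1+1 = 9 for Fika, 6 for Dumpling House — Fika by 9–6.
Fika vs Cedar: 12 to 3, Fika.
Fika vs Ember: Fika is ranked higher on 1+3+1+1 = 6 ballots, Ember on 9. Ember wins 9–6.
Dumpling House vs Cedar: 1+4+2+3+1+3 = 14 for Dumpling House, 1 for Cedar — Dumpling House by 14–1.
Dumpling House vs Ember: 8 to 7, Dumpling House.
Cedar vs Ember: 3+1+3 = 7 for Cedar, 8 for Ember — Ember by 8–7.
Each restaurant drops at least one matchup (Isola loses to Fika; Fika loses to Ember; Dumpling House loses to Fika; Cedar loses to Fika; Ember loses to Dumpling House); the cycle Fika > Dumpling House > Ember > Fika rules out a Condorcet winner.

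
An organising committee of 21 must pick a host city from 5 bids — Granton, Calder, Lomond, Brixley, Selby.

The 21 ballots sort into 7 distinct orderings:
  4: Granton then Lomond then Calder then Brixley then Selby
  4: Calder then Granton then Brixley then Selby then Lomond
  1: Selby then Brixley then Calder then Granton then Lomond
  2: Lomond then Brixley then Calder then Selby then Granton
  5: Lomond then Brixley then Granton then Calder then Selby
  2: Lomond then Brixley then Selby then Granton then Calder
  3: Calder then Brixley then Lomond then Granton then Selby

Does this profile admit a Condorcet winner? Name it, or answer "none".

Head-to-head results (21 organisers):
Granton–Calder: Granton 11–10.
Granton vs Lomond: Lomond wins 12–9.
Granton vs Brixley: Brixley, 13–8.
Granton vs Selby: Granton, 16–5.
Calder–Lomond: Lomond 13–8.
Calder–Brixley: Calder 11–10.
Calder–Selby: Calder 18–3.
Lomond–Brixley: Lomond 13–8.
Lomond–Selby: Lomond 16–5.
Brixley vs Selby: Brixley, 20–1.
Only Lomond has no losses; Lomond is the Condorcet winner.

Lomond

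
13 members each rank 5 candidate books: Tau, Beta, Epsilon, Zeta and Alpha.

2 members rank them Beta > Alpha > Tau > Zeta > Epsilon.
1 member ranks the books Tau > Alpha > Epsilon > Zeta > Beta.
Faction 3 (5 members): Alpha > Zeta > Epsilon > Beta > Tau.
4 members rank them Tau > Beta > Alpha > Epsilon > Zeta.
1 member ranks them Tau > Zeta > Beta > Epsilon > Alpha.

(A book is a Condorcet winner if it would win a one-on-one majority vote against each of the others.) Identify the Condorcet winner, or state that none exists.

none

Pairwise majorities:
Tau vs Beta: Beta wins 7–6.
Tau–Epsilon: Tau 8–5.
Tau–Zeta: Tau 8–5.
Tau vs Alpha: Alpha, 7–6.
Beta vs Epsilon: Beta, 7–6.
Beta vs Zeta: Zeta, 7–6.
Beta vs Alpha: Beta, 7–6.
Epsilon vs Zeta: Zeta wins 8–5.
Epsilon vs Alpha: Alpha wins 12–1.
Zeta vs Alpha: Alpha wins 12–1.
No book is unbeaten: Tau loses to Beta; Beta loses to Zeta; Epsilon loses to Tau; Zeta loses to Tau; Alpha loses to Beta. In particular Tau > Zeta > Beta > Tau is a majority cycle — no Condorcet winner exists.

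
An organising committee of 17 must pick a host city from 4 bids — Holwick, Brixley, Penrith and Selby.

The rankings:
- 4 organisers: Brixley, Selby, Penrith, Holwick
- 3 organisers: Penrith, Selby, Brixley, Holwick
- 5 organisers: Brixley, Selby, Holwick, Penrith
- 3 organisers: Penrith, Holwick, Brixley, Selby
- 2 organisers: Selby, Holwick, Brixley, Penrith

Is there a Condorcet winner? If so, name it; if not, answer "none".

Check each pair by majority over 17 ballots:
Holwick vs Brixley: Brixley wins 12–5.
Holwick–Penrith: Penrith 10–7.
Holwick–Selby: Selby 14–3.
Brixley vs Penrith: Brixley, 11–6.
Brixley vs Selby: Brixley wins 12–5.
Penrith vs Selby: Selby wins 11–6.
Brixley wins every pairwise contest, so Brixley is the Condorcet winner.

Brixley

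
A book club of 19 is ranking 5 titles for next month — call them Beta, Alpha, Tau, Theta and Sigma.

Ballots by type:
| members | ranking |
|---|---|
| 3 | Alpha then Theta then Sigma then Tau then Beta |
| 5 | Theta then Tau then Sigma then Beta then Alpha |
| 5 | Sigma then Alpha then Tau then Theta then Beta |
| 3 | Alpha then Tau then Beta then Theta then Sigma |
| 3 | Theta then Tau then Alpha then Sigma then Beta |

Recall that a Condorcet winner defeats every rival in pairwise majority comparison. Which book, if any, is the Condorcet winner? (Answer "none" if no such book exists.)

Head-to-head results (19 members):
Beta vs Alpha: Beta preferred on 5 ballots; Alpha wins 14–5.
Beta vs Tau: 0 to 19, Tau.
Beta vs Theta: 3 to 16, Theta.
Beta vs Sigma: Beta is ranked higher on 3 ballots, Sigma on 16. Sigma wins 16–3.
Alpha vs Tau: Alpha is ranked higher on 3+5+3 = 11 ballots, Tau on 8. Alpha wins 11–8.
Alpha vs Theta: 11 to 8, Alpha.
Alpha vs Sigma: 3+3+3 = 9 for Alpha, 10 for Sigma — Sigma by 10–9.
Tau vs Theta: 8 to 11, Theta.
Tau vs Sigma: 11 to 8, Tau.
Theta vs Sigma: 14 to 5, Theta.
Each book drops at least one matchup (Beta loses to Alpha; Alpha loses to Sigma; Tau loses to Alpha; Theta loses to Alpha; Sigma loses to Tau); the cycle Alpha beats Tau beats Sigma beats Alpha rules out a Condorcet winner.

none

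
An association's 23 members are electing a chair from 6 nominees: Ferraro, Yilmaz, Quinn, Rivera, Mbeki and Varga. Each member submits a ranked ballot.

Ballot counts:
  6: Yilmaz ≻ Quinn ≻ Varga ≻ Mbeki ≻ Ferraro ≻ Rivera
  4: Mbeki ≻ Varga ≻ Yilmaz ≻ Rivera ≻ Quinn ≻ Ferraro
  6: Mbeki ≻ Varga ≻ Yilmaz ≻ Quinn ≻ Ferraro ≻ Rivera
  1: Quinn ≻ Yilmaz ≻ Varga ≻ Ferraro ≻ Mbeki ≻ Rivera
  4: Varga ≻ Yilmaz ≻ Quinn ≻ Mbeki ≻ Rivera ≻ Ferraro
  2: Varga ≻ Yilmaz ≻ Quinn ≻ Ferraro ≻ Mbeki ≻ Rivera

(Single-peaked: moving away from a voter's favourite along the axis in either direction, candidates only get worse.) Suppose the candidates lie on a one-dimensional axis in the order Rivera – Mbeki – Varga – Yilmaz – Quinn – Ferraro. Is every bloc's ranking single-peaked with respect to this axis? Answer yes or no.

Axis positions: Rivera=1, Mbeki=2, Varga=3, Yilmaz=4, Quinn=5, Ferraro=6.
Bloc 1 (peak Yilmaz at position 4): ranking walks positions 4-5-3-2-6-1, expanding outward from the peak — single-peaked.
Bloc 2 (peak Mbeki at position 2): ranking walks positions 2-3-4-1-5-6, expanding outward from the peak — single-peaked.
Bloc 3 (peak Mbeki at position 2): ranking walks positions 2-3-4-5-6-1, expanding outward from the peak — single-peaked.
Bloc 4 (peak Quinn at position 5): ranking walks positions 5-4-3-6-2-1, expanding outward from the peak — single-peaked.
Bloc 5 (peak Varga at position 3): ranking walks positions 3-4-5-2-1-6, expanding outward from the peak — single-peaked.
Bloc 6 (peak Varga at position 3): ranking walks positions 3-4-5-6-2-1, expanding outward from the peak — single-peaked.
Every ranking is single-peaked on this axis.

yes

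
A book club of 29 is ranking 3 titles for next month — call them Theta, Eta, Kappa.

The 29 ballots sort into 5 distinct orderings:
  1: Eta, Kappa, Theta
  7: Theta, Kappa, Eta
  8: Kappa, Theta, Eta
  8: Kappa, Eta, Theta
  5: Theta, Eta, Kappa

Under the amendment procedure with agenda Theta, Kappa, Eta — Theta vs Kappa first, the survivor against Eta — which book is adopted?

Round 1: Theta vs Kappa — 12–17, Kappa advances.
Round 2: Kappa vs Eta — 23–6, Kappa advances.
Kappa survives the agenda.

Kappa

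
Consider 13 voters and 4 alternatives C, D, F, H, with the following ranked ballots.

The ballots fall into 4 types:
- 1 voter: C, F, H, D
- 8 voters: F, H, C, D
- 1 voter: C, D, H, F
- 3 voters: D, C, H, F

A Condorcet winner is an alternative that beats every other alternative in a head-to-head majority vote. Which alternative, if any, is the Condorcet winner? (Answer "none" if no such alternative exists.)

F

Head-to-head results (13 voters):
C vs D: 10 to 3, C.
C vs F: 5 to 8, F.
C vs H: C preferred on 1+1+3 = 5 ballots; H wins 8–5.
D vs F: 1+3 = 4 for D, 9 for F — F by 9–4.
D vs H: D preferred on 1+3 = 4 ballots; H wins 9–4.
F vs H: 9 to 4, F.
F beats each of C, D, H — F is the Condorcet winner.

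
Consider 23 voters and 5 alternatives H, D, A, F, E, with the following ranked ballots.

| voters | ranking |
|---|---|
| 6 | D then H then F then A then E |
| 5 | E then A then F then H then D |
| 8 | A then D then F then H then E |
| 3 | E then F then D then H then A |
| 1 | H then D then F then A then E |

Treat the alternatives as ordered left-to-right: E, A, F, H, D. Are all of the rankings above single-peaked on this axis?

no

Axis positions: E=1, A=2, F=3, H=4, D=5.
Ballot type 1 (peak D at position 5): ranking walks positions 5-4-3-2-1, expanding outward from the peak — single-peaked.
Ballot type 2 (peak E at position 1): ranking walks positions 1-2-3-4-5, expanding outward from the peak — single-peaked.
Ballot type 3: ranking walks positions 2-5-3-4-1; D is ranked above F even though F lies between D and the peak A on the axis — preferences dip and rise again. Not single-peaked.
Ballot type 4: ranking walks positions 1-3-5-4-2; F is ranked above A even though A lies between F and the peak E on the axis — preferences dip and rise again. Not single-peaked.
Ballot type 5 (peak H at position 4): ranking walks positions 4-5-3-2-1, expanding outward from the peak — single-peaked.
Ballot type 3 violates single-peakedness, so the profile is not single-peaked on this axis.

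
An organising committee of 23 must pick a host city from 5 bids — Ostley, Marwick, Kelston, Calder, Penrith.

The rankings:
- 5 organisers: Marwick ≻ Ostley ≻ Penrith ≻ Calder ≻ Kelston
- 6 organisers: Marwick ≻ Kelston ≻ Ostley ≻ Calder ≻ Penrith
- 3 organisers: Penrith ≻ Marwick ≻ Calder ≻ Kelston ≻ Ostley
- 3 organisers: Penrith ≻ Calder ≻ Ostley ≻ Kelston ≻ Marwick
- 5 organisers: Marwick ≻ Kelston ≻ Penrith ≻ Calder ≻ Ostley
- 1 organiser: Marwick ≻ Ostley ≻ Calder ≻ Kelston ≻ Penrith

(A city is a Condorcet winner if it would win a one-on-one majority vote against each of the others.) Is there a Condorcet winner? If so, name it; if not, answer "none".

Check each pair by majority over 23 ballots:
Ostley vs Marwick: Marwick, 20–3.
Ostley–Kelston: Kelston 14–9.
Ostley vs Calder: Ostley preferred on 5+6+1 = 12 ballots; Ostley wins 12–11.
Ostley–Penrith: Ostley 12–11.
Marwick vs Kelston: Marwick is ranked higher on 5+6+3+5+1 = 20 ballots, Kelston on 3. Marwick wins 20–3.
Marwick vs Calder: Marwick preferred on 5+6+3+5+1 = 20 ballots; Marwick wins 20–3.
Marwick vs Penrith: Marwick is ranked higher on 5+6+5+1 = 17 ballots, Penrith on 6. Marwick wins 17–6.
Kelston vs Calder: Kelston preferred on 6+5 = 11 ballots; Calder wins 12–11.
Kelston–Penrith: Kelston 12–11.
Calder vs Penrith: 7 to 16, Penrith.
Marwick beats each of Ostley, Kelston, Calder, Penrith — Marwick is the Condorcet winner.

Marwick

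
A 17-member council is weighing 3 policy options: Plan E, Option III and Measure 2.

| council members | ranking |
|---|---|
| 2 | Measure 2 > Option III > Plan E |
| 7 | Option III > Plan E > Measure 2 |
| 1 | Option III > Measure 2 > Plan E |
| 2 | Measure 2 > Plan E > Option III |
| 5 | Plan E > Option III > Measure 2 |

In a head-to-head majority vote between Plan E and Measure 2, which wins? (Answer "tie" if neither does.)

Plan E

Ballots ranking Plan E above Measure 2: 7 + 5 = 12.
Ballots ranking Measure 2 above Plan E: 17 − 12 = 5.
Plan E wins the head-to-head 12–5.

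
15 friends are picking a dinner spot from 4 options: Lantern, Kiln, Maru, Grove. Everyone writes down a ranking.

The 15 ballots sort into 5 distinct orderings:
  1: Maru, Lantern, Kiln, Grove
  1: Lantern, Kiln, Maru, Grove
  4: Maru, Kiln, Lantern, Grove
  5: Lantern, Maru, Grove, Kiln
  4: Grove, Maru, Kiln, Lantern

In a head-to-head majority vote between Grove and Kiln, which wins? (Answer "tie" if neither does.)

Grove

Ballots ranking Grove above Kiln: 5 + 4 = 9.
Ballots ranking Kiln above Grove: 15 − 9 = 6.
Grove wins the head-to-head 9–6.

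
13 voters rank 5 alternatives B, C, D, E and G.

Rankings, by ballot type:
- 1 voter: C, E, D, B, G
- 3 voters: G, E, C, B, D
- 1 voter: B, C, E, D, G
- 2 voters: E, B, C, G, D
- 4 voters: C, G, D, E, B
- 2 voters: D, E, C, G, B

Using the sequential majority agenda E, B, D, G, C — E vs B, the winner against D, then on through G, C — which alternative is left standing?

C

Round 1: E vs B — 12–1, E advances.
Round 2: E vs D — 7–6, E advances.
Round 3: E vs G — 6–7, G advances.
Round 4: G vs C — 3–10, C advances.
The agenda winner is C.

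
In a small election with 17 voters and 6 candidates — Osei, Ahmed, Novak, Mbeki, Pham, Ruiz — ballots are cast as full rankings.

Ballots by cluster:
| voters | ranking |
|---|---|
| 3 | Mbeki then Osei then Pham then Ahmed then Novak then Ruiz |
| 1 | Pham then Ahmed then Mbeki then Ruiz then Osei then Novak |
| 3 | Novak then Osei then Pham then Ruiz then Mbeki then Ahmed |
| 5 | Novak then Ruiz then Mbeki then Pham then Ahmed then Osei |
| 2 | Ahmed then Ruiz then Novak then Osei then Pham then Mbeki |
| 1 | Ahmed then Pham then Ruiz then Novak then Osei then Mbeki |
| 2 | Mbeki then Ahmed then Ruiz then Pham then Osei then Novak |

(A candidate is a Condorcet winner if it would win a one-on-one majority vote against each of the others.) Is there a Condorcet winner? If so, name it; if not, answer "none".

Check each pair by majority over 17 ballots:
Osei vs Ahmed: Ahmed wins 11–6.
Osei vs Novak: Novak, 11–6.
Osei vs Mbeki: Mbeki, 11–6.
Osei–Pham: Pham 9–8.
Osei vs Ruiz: Ruiz wins 11–6.
Ahmed vs Novak: Ahmed, 9–8.
Ahmed–Mbeki: Mbeki 13–4.
Ahmed vs Pham: Pham, 12–5.
Ahmed vs Ruiz: Ahmed, 9–8.
Novak vs Mbeki: Novak wins 11–6.
Novak vs Pham: Novak wins 10–7.
Novak vs Ruiz: Novak wins 11–6.
Mbeki–Pham: Mbeki 10–7.
Mbeki vs Ruiz: Ruiz wins 11–6.
Pham–Ruiz: Ruiz 9–8.
Every candidate loses at least once (Osei loses to Ahmed; Ahmed loses to Mbeki; Novak loses to Ahmed; Mbeki loses to Novak; Pham loses to Novak; Ruiz loses to Ahmed). The majority relation contains the cycle Ahmed > Novak > Mbeki > Ahmed, so there is no Condorcet winner.

none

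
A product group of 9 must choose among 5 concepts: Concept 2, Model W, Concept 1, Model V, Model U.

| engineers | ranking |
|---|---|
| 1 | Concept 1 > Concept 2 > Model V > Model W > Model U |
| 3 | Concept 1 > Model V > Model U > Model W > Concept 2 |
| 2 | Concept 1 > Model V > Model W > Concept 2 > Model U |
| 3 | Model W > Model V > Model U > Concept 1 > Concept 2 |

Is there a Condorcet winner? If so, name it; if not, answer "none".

Concept 1

Head-to-head results (9 engineers):
Concept 2 vs Model W: Model W, 8–1.
Concept 2–Concept 1: Concept 1 9–0.
Concept 2–Model V: Model V 8–1.
Concept 2 vs Model U: Model U wins 6–3.
Model W vs Concept 1: Concept 1 wins 6–3.
Model W–Model V: Model V 6–3.
Model W–Model U: Model W 6–3.
Concept 1 vs Model V: Concept 1 wins 6–3.
Concept 1 vs Model U: Concept 1, 6–3.
Model V vs Model U: Model V, 9–0.
Only Concept 1 has no losses; Concept 1 is the Condorcet winner.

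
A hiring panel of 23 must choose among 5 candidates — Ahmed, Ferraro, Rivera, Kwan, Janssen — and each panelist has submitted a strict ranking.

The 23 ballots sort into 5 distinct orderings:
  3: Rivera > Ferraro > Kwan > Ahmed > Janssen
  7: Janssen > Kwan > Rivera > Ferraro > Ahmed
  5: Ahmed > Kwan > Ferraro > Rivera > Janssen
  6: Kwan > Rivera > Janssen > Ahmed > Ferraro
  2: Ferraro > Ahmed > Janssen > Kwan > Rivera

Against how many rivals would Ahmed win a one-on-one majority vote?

Ahmed against each rival (23 committee members):
Ahmed vs Ferraro: 5+6 = 11 for Ahmed, 12 for Ferraro — Ferraro by 12–11.
Ahmed vs Rivera: 7 to 16, Rivera.
Ahmed–Kwan: Kwan 16–7.
Ahmed vs Janssen: Ahmed preferred on 3+5+2 = 10 ballots; Janssen wins 13–10.
Ahmed beats no one; loses to Ferraro, Rivera, Kwan, Janssen — 0 pairwise wins.

0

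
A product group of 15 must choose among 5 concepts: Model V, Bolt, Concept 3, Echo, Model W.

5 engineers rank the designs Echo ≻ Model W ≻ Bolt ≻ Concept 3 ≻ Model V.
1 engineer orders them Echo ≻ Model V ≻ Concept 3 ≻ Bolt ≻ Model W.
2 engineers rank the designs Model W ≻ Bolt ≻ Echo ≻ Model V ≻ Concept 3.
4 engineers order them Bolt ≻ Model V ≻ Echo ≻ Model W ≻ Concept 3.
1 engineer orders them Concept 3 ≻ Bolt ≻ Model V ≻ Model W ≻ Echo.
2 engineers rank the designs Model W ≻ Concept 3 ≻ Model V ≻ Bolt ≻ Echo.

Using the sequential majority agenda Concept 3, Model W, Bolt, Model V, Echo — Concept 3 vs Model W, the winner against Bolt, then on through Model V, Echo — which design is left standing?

Round 1: Concept 3 vs Model W — 2–13, Model W advances.
Round 2: Model W vs Bolt — 9–6, Model W advances.
Round 3: Model W vs Model V — 9–6, Model W advances.
Round 4: Model W vs Echo — 5–10, Echo advances.
The agenda winner is Echo.

Echo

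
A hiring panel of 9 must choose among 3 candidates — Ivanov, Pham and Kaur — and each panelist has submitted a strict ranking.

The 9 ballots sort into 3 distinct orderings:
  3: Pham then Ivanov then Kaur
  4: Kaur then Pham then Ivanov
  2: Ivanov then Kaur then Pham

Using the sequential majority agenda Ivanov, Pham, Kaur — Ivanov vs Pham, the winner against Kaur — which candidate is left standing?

Kaur

Round 1: Ivanov vs Pham — 2–7, Pham advances.
Round 2: Pham vs Kaur — 3–6, Kaur advances.
Kaur survives the agenda.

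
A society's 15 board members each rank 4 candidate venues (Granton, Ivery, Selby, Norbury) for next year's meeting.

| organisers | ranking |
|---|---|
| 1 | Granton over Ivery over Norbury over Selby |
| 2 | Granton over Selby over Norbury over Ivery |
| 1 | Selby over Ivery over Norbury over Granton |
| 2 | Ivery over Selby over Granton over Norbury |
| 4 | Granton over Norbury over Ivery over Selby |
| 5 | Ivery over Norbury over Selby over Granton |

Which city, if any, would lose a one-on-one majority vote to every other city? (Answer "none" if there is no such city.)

none

Pairwise majorities:
Granton vs Ivery: Ivery, 8–7.
Granton vs Selby: 7 to 8, Selby.
Granton vs Norbury: Granton, 9–6.
Ivery vs Selby: Ivery wins 12–3.
Ivery vs Norbury: 9 to 6, Ivery.
Selby vs Norbury: Selby is ranked higher on 2+1+2 = 5 ballots, Norbury on 10. Norbury wins 10–5.
Each city has at least one pairwise win (Granton beats Norbury; Ivery beats Granton; Selby beats Granton; Norbury beats Selby) — no Condorcet loser.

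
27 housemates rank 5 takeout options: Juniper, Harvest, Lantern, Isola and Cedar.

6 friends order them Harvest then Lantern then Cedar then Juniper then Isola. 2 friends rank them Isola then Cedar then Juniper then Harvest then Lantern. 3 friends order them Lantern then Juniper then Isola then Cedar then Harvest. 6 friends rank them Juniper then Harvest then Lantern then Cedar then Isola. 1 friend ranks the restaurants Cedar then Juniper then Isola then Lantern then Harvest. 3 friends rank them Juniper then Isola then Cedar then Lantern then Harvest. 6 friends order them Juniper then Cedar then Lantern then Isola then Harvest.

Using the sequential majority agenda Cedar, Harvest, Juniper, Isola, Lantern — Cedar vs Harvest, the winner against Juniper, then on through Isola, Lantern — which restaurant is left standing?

Round 1: Cedar vs Harvest — 15–12, Cedar advances.
Round 2: Cedar vs Juniper — 9–18, Juniper advances.
Round 3: Juniper vs Isola — 25–2, Juniper advances.
Round 4: Juniper vs Lantern — 18–9, Juniper advances.
Juniper survives the agenda.

Juniper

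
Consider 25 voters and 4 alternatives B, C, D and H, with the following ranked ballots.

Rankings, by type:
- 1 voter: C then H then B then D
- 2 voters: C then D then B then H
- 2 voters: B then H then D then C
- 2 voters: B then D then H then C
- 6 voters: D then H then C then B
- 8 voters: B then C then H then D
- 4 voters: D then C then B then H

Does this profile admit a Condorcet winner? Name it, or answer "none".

none

Pairwise majorities:
B vs C: 12 to 13, C.
B vs D: B is ranked higher on 1+2+2+8 = 13 ballots, D on 12. B wins 13–12.
B vs H: B is ranked higher on 2+2+2+8+4 = 18 ballots, H on 7. B wins 18–7.
C vs D: 11 to 14, D.
C vs H: 1+2+8+4 = 15 for C, 10 for H — C by 15–10.
D vs H: 2+2+6+4 = 14 for D, 11 for H — D by 14–11.
Each alternative drops at least one matchup (B loses to C; C loses to D; D loses to B; H loses to B); the cycle B > D > C > B rules out a Condorcet winner.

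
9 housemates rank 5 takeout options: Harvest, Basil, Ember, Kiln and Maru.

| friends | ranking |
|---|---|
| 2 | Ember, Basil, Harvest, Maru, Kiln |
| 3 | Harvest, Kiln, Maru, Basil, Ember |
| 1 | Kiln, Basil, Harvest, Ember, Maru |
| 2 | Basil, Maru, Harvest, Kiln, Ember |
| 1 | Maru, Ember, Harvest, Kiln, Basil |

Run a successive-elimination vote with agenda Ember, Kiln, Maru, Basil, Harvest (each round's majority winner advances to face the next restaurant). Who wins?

Round 1: Ember vs Kiln — 3–6, Kiln advances.
Round 2: Kiln vs Maru — 4–5, Maru advances.
Round 3: Maru vs Basil — 4–5, Basil advances.
Round 4: Basil vs Harvest — 5–4, Basil advances.
The agenda winner is Basil.

Basil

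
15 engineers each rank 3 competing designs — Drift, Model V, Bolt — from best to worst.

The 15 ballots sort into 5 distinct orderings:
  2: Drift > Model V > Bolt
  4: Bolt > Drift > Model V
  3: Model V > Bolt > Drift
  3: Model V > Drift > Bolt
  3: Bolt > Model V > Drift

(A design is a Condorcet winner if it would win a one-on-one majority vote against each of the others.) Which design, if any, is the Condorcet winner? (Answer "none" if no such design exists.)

Model V

Pairwise majorities:
Drift vs Model V: Drift is ranked higher on 2+4 = 6 ballots, Model V on 9. Model V wins 9–6.
Drift vs Bolt: Bolt, 10–5.
Model V vs Bolt: 2+3+3 = 8 for Model V, 7 for Bolt — Model V by 8–7.
Model V defeats every rival head-to-head and is the Condorcet winner.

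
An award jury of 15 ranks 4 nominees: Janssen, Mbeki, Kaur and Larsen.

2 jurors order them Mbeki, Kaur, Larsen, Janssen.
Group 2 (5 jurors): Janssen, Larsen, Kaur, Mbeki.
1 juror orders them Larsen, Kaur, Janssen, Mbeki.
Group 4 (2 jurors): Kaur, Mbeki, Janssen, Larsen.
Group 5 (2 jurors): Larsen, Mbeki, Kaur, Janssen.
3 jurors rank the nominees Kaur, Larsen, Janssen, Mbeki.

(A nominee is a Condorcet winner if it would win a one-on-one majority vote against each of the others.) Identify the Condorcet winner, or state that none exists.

Check each pair by majority over 15 ballots:
Janssen vs Mbeki: Janssen, 9–6.
Janssen vs Kaur: Kaur, 10–5.
Janssen–Larsen: Larsen 8–7.
Mbeki vs Kaur: Kaur wins 11–4.
Mbeki vs Larsen: Larsen wins 11–4.
Kaur–Larsen: Larsen 8–7.
Only Larsen has no losses; Larsen is the Condorcet winner.

Larsen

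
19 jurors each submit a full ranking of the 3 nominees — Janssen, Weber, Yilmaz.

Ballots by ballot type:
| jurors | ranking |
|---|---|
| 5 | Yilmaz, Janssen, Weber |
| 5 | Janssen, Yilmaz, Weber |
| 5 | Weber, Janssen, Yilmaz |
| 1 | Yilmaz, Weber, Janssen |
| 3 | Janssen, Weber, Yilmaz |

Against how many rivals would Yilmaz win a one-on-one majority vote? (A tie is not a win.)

Yilmaz against each rival (19 jurors):
Yilmaz vs Janssen: 6 to 13, Janssen.
Yilmaz vs Weber: Yilmaz preferred on 5+5+1 = 11 ballots; Yilmaz wins 11–8.
Yilmaz beats Weber; loses to Janssen — 1 pairwise win.

1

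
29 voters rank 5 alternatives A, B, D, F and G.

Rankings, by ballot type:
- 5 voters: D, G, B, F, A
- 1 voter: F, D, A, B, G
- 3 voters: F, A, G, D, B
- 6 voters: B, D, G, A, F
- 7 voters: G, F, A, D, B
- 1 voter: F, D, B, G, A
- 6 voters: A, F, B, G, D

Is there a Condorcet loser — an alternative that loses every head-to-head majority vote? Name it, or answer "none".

B

Head-to-head results (29 voters):
A vs B: A is ranked higher on 1+3+7+6 = 17 ballots, B on 12. A wins 17–12.
A vs D: 16 to 13, A.
A vs F: F, 17–12.
A–G: G 19–10.
B vs D: D wins 17–12.
B vs F: F, 18–11.
B vs G: B preferred on 1+6+1+6 = 14 ballots; G wins 15–14.
D vs F: F, 18–11.
D vs G: D preferred on 5+1+6+1 = 13 ballots; G wins 16–13.
F vs G: F is ranked higher on 1+3+1+6 = 11 ballots, G on 18. G wins 18–11.
B loses to every other alternative — it is the Condorcet loser.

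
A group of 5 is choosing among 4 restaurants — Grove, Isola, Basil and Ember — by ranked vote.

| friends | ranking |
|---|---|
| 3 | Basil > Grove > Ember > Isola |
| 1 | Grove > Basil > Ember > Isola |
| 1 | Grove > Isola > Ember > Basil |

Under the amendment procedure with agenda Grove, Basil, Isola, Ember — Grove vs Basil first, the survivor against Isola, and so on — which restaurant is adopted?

Basil

Round 1: Grove vs Basil — 2–3, Basil advances.
Round 2: Basil vs Isola — 4–1, Basil advances.
Round 3: Basil vs Ember — 4–1, Basil advances.
The agenda winner is Basil.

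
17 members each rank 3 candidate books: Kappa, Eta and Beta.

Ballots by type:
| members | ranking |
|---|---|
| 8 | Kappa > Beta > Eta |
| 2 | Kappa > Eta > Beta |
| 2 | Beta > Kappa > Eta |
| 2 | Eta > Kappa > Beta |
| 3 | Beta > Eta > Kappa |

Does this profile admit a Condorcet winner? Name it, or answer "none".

Head-to-head results (17 members):
Kappa vs Eta: Kappa, 12–5.
Kappa vs Beta: Kappa preferred on 8+2+2 = 12 ballots; Kappa wins 12–5.
Eta vs Beta: Beta wins 13–4.
Kappa defeats every rival head-to-head and is the Condorcet winner.

Kappa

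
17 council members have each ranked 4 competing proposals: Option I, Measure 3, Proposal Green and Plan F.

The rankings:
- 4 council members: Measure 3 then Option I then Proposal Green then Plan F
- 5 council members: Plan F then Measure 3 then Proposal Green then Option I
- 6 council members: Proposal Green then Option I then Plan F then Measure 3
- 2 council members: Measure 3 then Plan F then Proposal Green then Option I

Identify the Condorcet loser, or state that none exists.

none

Pairwise majorities:
Option I vs Measure 3: 6 to 11, Measure 3.
Option I vs Proposal Green: Option I is ranked higher on 4 ballots, Proposal Green on 13. Proposal Green wins 13–4.
Option I vs Plan F: Option I wins 10–7.
Measure 3 vs Proposal Green: 4+5+2 = 11 for Measure 3, 6 for Proposal Green — Measure 3 by 11–6.
Measure 3–Plan F: Plan F 11–6.
Proposal Green vs Plan F: Proposal Green preferred on 4+6 = 10 ballots; Proposal Green wins 10–7.
Each option has at least one pairwise win (Option I beats Plan F; Measure 3 beats Option I; Proposal Green beats Option I; Plan F beats Measure 3) — no Condorcet loser.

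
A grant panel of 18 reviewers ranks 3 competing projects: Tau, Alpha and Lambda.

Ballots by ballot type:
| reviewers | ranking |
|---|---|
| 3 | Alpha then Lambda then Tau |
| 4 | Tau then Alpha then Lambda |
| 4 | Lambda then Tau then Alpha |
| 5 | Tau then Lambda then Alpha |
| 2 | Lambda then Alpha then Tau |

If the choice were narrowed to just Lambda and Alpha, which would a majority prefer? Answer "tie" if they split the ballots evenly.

Lambda

Ballots ranking Lambda above Alpha: 4 + 5 + 2 = 11.
Ballots ranking Alpha above Lambda: 18 − 11 = 7.
Lambda wins the head-to-head 11–7.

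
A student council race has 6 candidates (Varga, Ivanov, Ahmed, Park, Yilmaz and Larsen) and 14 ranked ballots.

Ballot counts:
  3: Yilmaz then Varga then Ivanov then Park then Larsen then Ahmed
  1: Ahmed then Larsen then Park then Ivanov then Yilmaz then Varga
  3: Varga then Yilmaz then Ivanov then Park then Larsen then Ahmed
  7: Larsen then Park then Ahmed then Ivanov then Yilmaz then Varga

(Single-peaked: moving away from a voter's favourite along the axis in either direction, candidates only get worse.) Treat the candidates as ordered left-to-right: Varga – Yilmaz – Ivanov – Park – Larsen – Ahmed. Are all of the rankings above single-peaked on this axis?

Axis positions: Varga=1, Yilmaz=2, Ivanov=3, Park=4, Larsen=5, Ahmed=6.
Bloc 1 (peak Yilmaz at position 2): ranking walks positions 2-1-3-4-5-6, expanding outward from the peak — single-peaked.
Bloc 2 (peak Ahmed at position 6): ranking walks positions 6-5-4-3-2-1, expanding outward from the peak — single-peaked.
Bloc 3 (peak Varga at position 1): ranking walks positions 1-2-3-4-5-6, expanding outward from the peak — single-peaked.
Bloc 4 (peak Larsen at position 5): ranking walks positions 5-4-6-3-2-1, expanding outward from the peak — single-peaked.
Every ranking is single-peaked on this axis.

yes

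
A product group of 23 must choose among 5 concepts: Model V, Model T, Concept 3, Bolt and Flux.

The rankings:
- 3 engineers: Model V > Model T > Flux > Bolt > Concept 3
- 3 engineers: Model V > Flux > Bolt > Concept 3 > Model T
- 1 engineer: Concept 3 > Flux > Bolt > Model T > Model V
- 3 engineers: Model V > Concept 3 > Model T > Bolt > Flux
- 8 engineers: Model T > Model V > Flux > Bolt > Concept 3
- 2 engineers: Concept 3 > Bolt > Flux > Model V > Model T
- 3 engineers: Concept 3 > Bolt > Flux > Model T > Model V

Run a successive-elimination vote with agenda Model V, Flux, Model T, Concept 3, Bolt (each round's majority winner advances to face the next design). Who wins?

Bolt

Round 1: Model V vs Flux — 17–6, Model V advances.
Round 2: Model V vs Model T — 11–12, Model T advances.
Round 3: Model T vs Concept 3 — 11–12, Concept 3 advances.
Round 4: Concept 3 vs Bolt — 9–14, Bolt advances.
Bolt survives the agenda.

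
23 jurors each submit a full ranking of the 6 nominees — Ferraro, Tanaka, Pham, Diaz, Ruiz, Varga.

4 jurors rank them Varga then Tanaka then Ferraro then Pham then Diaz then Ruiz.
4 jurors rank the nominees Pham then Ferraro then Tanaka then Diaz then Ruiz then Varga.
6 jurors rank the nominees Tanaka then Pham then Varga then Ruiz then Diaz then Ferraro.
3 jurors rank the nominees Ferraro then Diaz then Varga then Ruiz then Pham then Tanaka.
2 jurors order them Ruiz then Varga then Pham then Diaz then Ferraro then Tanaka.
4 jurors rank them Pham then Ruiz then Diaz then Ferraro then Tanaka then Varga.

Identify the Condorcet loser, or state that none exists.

Pairwise majorities:
Ferraro vs Tanaka: Ferraro, 13–10.
Ferraro vs Pham: Pham, 16–7.
Ferraro vs Diaz: 11 to 12, Diaz.
Ferraro vs Ruiz: 4+4+3 = 11 for Ferraro, 12 for Ruiz — Ruiz by 12–11.
Ferraro vs Varga: Ferraro preferred on 4+3+4 = 11 ballots; Varga wins 12–11.
Tanaka–Pham: Pham 13–10.
Tanaka vs Diaz: Tanaka is ranked higher on 4+4+6 = 14 ballots, Diaz on 9. Tanaka wins 14–9.
Tanaka vs Ruiz: Tanaka is ranked higher on 4+4+6 = 14 ballots, Ruiz on 9. Tanaka wins 14–9.
Tanaka vs Varga: Tanaka, 14–9.
Pham vs Diaz: Pham is ranked higher on 4+4+6+2+4 = 20 ballots, Diaz on 3. Pham wins 20–3.
Pham vs Ruiz: Pham wins 18–5.
Pham vs Varga: 4+6+4 = 14 for Pham, 9 for Varga — Pham by 14–9.
Diaz vs Ruiz: Ruiz wins 12–11.
Diaz vs Varga: Diaz is ranked higher on 4+3+4 = 11 ballots, Varga on 12. Varga wins 12–11.
Ruiz vs Varga: 4+2+4 = 10 for Ruiz, 13 for Varga — Varga by 13–10.
Every nominee wins at least one matchup (Ferraro beats Tanaka; Tanaka beats Diaz; Pham beats Ferraro; Diaz beats Ferraro; Ruiz beats Ferraro; Varga beats Ferraro), so there is no Condorcet loser.

none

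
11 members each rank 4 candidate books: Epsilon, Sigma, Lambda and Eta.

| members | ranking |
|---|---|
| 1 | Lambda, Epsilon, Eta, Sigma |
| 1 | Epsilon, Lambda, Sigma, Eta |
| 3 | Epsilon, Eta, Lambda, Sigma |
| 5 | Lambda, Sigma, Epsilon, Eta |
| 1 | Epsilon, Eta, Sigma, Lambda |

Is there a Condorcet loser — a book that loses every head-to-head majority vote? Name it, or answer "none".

Eta

Head-to-head results (11 members):
Epsilon vs Sigma: 6 to 5, Epsilon.
Epsilon vs Lambda: Lambda, 6–5.
Epsilon vs Eta: Epsilon wins 11–0.
Sigma vs Lambda: Sigma preferred on 1 ballot; Lambda wins 10–1.
Sigma vs Eta: Sigma wins 6–5.
Lambda vs Eta: 7 to 4, Lambda.
Eta loses to every other book — it is the Condorcet loser.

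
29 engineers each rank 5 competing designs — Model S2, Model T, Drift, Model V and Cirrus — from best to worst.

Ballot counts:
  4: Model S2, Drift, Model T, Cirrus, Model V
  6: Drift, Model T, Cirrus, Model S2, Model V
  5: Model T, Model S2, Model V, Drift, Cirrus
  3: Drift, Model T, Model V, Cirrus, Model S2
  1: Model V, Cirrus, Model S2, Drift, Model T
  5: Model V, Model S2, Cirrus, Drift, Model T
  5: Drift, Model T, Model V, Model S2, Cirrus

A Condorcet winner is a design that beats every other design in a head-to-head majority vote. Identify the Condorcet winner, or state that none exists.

none

Pairwise majorities:
Model S2 vs Model T: Model S2 preferred on 4+1+5 = 10 ballots; Model T wins 19–10.
Model S2 vs Drift: 4+5+1+5 = 15 for Model S2, 14 for Drift — Model S2 by 15–14.
Model S2 vs Model V: 4+6+5 = 15 for Model S2, 14 for Model V — Model S2 by 15–14.
Model S2 vs Cirrus: 19 to 10, Model S2.
Model T vs Drift: 5 for Model T, 24 for Drift — Drift by 24–5.
Model T vs Model V: Model T preferred on 4+6+5+3+5 = 23 ballots; Model T wins 23–6.
Model T vs Cirrus: Model T is ranked higher on 4+6+5+3+5 = 23 ballots, Cirrus on 6. Model T wins 23–6.
Drift vs Model V: 4+6+3+5 = 18 for Drift, 11 for Model V — Drift by 18–11.
Drift vs Cirrus: 4+6+5+3+5 = 23 for Drift, 6 for Cirrus — Drift by 23–6.
Model V vs Cirrus: Model V is ranked higher on 5+3+1+5+5 = 19 ballots, Cirrus on 10. Model V wins 19–10.
Each design drops at least one matchup (Model S2 loses to Model T; Model T loses to Drift; Drift loses to Model S2; Model V loses to Model S2; Cirrus loses to Model S2); the cycle Model S2 → Drift → Model T → Model S2 rules out a Condorcet winner.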